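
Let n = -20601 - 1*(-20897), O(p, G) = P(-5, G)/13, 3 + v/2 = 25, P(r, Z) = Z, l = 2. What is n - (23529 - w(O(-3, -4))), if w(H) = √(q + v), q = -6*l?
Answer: -23233 + 4*√2 ≈ -23227.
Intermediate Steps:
q = -12 (q = -6*2 = -12)
v = 44 (v = -6 + 2*25 = -6 + 50 = 44)
O(p, G) = G/13
n = 296 (n = -20601 + 20897 = 296)
w(H) = 4*√2 (w(H) = √(-12 + 44) = √32 = 4*√2)
n - (23529 - w(O(-3, -4))) = 296 - (23529 - 4*√2) = 296 + (-23529 + 4*√2) = -23233 + 4*√2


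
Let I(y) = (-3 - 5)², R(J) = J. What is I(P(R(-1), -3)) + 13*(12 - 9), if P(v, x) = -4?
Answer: 103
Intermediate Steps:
I(y) = 64 (I(y) = (-8)² = 64)
I(P(R(-1), -3)) + 13*(12 - 9) = 64 + 13*(12 - 9) = 64 + 13*3 = 64 + 39 = 103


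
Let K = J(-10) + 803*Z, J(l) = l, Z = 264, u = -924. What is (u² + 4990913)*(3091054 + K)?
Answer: 19305218175804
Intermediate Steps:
K = 211982 (K = -10 + 803*264 = -10 + 211992 = 211982)
(u² + 4990913)*(3091054 + K) = ((-924)² + 4990913)*(3091054 + 211982) = (853776 + 4990913)*3303036 = 5844689*3303036 = 19305218175804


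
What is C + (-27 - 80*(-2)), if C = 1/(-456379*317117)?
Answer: 19248496732618/144725539343 ≈ 133.00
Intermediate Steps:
C = -1/144725539343 (C = -1/456379*1/317117 = -1/144725539343 ≈ -6.9096e-12)
C + (-27 - 80*(-2)) = -1/144725539343 + (-27 - 80*(-2)) = -1/144725539343 + (-27 + 160) = -1/144725539343 + 133 = 19248496732618/144725539343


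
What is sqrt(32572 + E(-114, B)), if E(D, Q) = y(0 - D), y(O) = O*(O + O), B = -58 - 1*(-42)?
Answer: 242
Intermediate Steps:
B = -16 (B = -58 + 42 = -16)
y(O) = 2*O**2 (y(O) = O*(2*O) = 2*O**2)
E(D, Q) = 2*D**2 (E(D, Q) = 2*(0 - D)**2 = 2*(-D)**2 = 2*D**2)
sqrt(32572 + E(-114, B)) = sqrt(32572 + 2*(-114)**2) = sqrt(32572 + 2*12996) = sqrt(32572 + 25992) = sqrt(58564) = 242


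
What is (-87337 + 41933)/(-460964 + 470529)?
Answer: -45404/9565 ≈ -4.7469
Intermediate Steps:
(-87337 + 41933)/(-460964 + 470529) = -45404/9565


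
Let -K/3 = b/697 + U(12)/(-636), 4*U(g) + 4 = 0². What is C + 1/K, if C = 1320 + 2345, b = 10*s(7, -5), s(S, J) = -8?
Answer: 184068459/50183 ≈ 3667.9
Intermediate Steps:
U(g) = -1 (U(g) = -1 + (¼)*0² = -1 + (¼)*0 = -1 + 0 = -1)
b = -80 (b = 10*(-8) = -80)
C = 3665
K = 50183/147764 (K = -3*(-80/697 - 1/(-636)) = -3*(-80*1/697 - 1*(-1/636)) = -3*(-80/697 + 1/636) = -3*(-50183/443292) = 50183/147764 ≈ 0.33962)
C + 1/K = 3665 + 1/(50183/147764) = 3665 + 147764/50183 = 184068459/50183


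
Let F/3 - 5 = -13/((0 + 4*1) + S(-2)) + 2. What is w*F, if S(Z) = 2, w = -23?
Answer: -667/2 ≈ -333.50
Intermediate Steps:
F = 29/2 (F = 15 + 3*(-13/((0 + 4*1) + 2) + 2) = 15 + 3*(-13/((0 + 4) + 2) + 2) = 15 + 3*(-13/(4 + 2) + 2) = 15 + 3*(-13/6 + 2) = 15 + 3*(-1/6) = 15 - 1/2 = 29/2 ≈ 14.500)
w*F = -23*29/2 = -667/2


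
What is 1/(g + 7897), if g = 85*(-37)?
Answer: 1/4752 ≈ 0.00021044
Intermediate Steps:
g = -3145
1/(g + 7897) = 1/(-3145 + 7897) = 1/4752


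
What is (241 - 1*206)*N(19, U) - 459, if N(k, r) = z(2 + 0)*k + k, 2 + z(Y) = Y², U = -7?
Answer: 1536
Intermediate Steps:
z(Y) = -2 + Y²
N(k, r) = 3*k (N(k, r) = (-2 + (2 + 0)²)*k + k = (-2 + 2²)*k + k = (-2 + 4)*k + k = 2*k + k = 3*k)
(241 - 1*206)*N(19, U) - 459 = (241 - 1*206)*(3*19) - 459 = (241 - 206)*57 - 459 = 35*57 - 459 = 1995 - 459 = 1536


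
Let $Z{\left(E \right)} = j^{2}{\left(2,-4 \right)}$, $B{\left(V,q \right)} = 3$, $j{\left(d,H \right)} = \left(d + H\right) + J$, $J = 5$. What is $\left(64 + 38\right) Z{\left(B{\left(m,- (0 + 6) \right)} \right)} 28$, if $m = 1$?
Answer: $25704$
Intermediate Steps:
$j{\left(d,H \right)} = 5 + H + d$ ($j{\left(d,H \right)} = \left(d + H\right) + 5 = \left(H + d\right) + 5 = 5 + H + d$)
$Z{\left(E \right)} = 9$ ($Z{\left(E \right)} = \left(5 - 4 + 2\right)^{2} = 3^{2} = 9$)
$\left(64 + 38\right) Z{\left(B{\left(m,- (0 + 6) \right)} \right)} 28 = \left(64 + 38\right) 9 \cdot 28 = 102 \cdot 9 \cdot 28 = 918 \cdot 28 = 25704$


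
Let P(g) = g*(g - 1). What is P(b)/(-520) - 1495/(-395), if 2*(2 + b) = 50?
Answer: 57753/20540 ≈ 2.8117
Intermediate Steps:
b = 23 (b = -2 + (½)*50 = -2 + 25 = 23)
P(g) = g*(-1 + g)
P(b)/(-520) - 1495/(-395) = (23*(-1 + 23))/(-520) - 1495/(-395) = (23*22)*(-1/520) - 1495*(-1/395) = 506*(-1/520) + 299/79 = -253/260 + 299/79 = 57753/20540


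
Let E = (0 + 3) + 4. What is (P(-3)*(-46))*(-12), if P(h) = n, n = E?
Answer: 3864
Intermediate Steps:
E = 7 (E = 3 + 4 = 7)
n = 7
P(h) = 7
(P(-3)*(-46))*(-12) = (7*(-46))*(-12) = -322*(-12) = 3864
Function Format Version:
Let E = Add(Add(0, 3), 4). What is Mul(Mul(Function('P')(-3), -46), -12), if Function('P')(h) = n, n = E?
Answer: 3864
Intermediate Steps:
E = 7 (E = Add(3, 4) = 7)
n = 7
Function('P')(h) = 7
Mul(Mul(Function('P')(-3), -46), -12) = Mul(Mul(7, -46), -12) = Mul(-322, -12) = 3864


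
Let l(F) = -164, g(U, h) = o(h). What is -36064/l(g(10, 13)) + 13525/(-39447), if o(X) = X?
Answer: 355099627/1617327 ≈ 219.56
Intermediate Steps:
g(U, h) = h
-36064/l(g(10, 13)) + 13525/(-39447) = -36064/(-164) + 13525/(-39447) = -36064*(-1/164) + 13525*(-1/39447) = 9016/41 - 13525/39447 = 355099627/1617327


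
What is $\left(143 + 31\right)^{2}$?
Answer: $30276$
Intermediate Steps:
$\left(143 + 31\right)^{2} = 174^{2} = 30276$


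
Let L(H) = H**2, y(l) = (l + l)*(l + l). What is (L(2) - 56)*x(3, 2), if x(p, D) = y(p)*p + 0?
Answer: -5616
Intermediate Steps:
y(l) = 4*l**2 (y(l) = (2*l)*(2*l) = 4*l**2)
x(p, D) = 4*p**3 (x(p, D) = (4*p**2)*p + 0 = 4*p**3 + 0 = 4*p**3)
(L(2) - 56)*x(3, 2) = (2**2 - 56)*(4*3**3) = (4 - 56)*(4*27) = -52*108 = -5616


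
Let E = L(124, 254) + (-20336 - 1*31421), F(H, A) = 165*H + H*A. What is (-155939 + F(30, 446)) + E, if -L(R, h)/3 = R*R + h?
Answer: -236256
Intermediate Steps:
L(R, h) = -3*h - 3*R² (L(R, h) = -3*(R*R + h) = -3*(R² + h) = -3*(h + R²) = -3*h - 3*R²)
F(H, A) = 165*H + A*H
E = -98647 (E = (-3*254 - 3*124²) + (-20336 - 1*31421) = (-762 - 3*15376) + (-20336 - 31421) = (-762 - 46128) - 51757 = -46890 - 51757 = -98647)
(-155939 + F(30, 446)) + E = (-155939 + 30*(165 + 446)) - 98647 = (-155939 + 30*611) - 98647 = (-155939 + 18330) - 98647 = -137609 - 98647 = -236256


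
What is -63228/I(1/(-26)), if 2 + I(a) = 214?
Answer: -15807/53 ≈ -298.25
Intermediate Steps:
I(a) = 212 (I(a) = -2 + 214 = 212)
-63228/I(1/(-26)) = -63228/212 = -63228*1/212 = -15807/53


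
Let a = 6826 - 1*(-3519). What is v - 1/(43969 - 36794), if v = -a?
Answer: -74225376/7175 ≈ -10345.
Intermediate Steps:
a = 10345 (a = 6826 + 3519 = 10345)
v = -10345 (v = -1*10345 = -10345)
v - 1/(43969 - 36794) = -10345 - 1/(43969 - 36794) = -10345 - 1/7175 = -74225376/7175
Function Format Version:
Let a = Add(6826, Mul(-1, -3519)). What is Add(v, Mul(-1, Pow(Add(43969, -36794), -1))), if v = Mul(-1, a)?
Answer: Rational(-74225376, 7175) ≈ -10345.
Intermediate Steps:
a = 10345 (a = Add(6826, 3519) = 10345)
v = -10345 (v = Mul(-1, 10345) = -10345)
Add(v, Mul(-1, Pow(Add(43969, -36794), -1))) = Add(-10345, Mul(-1, Pow(Add(43969, -36794), -1))) = Add(-10345, Mul(-1, Pow(7175, -1))) = Add(-10345, Mul(-1, Rational(1, 7175))) = Add(-10345, Rational(-1, 7175)) = Rational(-74225376, 7175)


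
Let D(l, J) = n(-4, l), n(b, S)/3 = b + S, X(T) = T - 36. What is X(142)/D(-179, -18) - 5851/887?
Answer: -3306221/486963 ≈ -6.7895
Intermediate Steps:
X(T) = -36 + T
n(b, S) = 3*S + 3*b (n(b, S) = 3*(b + S) = 3*(S + b) = 3*S + 3*b)
D(l, J) = -12 + 3*l (D(l, J) = 3*l + 3*(-4) = 3*l - 12 = -12 + 3*l)
X(142)/D(-179, -18) - 5851/887 = (-36 + 142)/(-12 + 3*(-179)) - 5851/887 = 106/(-12 - 537) - 5851*1/887 = 106/(-549) - 5851/887 = 106*(-1/549) - 5851/887 = -106/549 - 5851/887 = -3306221/486963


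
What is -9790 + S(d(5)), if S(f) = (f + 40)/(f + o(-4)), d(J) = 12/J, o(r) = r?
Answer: -19633/2 ≈ -9816.5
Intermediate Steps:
S(f) = (40 + f)/(-4 + f) (S(f) = (f + 40)/(f - 4) = (40 + f)/(-4 + f))
-9790 + S(d(5)) = -9790 + (40 + 12/5)/(-4 + 12/5) = -9790 + (212/5)/(-8/5) = -9790 - 5/8*212/5 = -9790 - 53/2 = -19633/2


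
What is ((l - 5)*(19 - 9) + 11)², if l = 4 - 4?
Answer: 1521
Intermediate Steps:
l = 0
((l - 5)*(19 - 9) + 11)² = ((0 - 5)*(19 - 9) + 11)² = (-5*10 + 11)² = (-50 + 11)² = (-39)² = 1521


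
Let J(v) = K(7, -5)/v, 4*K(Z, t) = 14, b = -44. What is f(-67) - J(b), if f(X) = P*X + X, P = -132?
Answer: 772383/88 ≈ 8777.1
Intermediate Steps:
K(Z, t) = 7/2 (K(Z, t) = (¼)*14 = 7/2)
f(X) = -131*X (f(X) = -132*X + X = -131*X)
J(v) = 7/(2*v)
f(-67) - J(b) = -131*(-67) - 7/(2*(-44)) = 8777 - 7*(-1)/(2*44) = 8777 - 1*(-7/88) = 8777 + 7/88 = 772383/88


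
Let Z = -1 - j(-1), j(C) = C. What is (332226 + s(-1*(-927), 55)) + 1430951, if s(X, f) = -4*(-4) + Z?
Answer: 1763193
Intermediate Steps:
Z = 0 (Z = -1 - 1*(-1) = -1 + 1 = 0)
s(X, f) = 16 (s(X, f) = -4*(-4) + 0 = 16 + 0 = 16)
(332226 + s(-1*(-927), 55)) + 1430951 = (332226 + 16) + 1430951 = 332242 + 1430951 = 1763193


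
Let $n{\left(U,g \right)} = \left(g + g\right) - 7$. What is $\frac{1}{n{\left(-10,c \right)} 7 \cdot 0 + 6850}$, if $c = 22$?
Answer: $\frac{1}{6850} \approx 0.00014599$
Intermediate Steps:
$n{\left(U,g \right)} = -7 + 2 g$ ($n{\left(U,g \right)} = 2 g - 7 = -7 + 2 g$)
$\frac{1}{n{\left(-10,c \right)} 7 \cdot 0 + 6850} = \frac{1}{\left(-7 + 2 \cdot 22\right) 7 \cdot 0 + 6850} = \frac{1}{\left(-7 + 44\right) 0 + 6850} = \frac{1}{37 \cdot 0 + 6850} = \frac{1}{0 + 6850} = \frac{1}{6850}$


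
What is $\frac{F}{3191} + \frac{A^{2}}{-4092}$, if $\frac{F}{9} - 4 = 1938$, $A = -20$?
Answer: $\frac{17560894}{3264393} \approx 5.3795$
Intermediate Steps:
$F = 17478$ ($F = 36 + 9 \cdot 1938 = 36 + 17442 = 17478$)
$\frac{F}{3191} + \frac{A^{2}}{-4092} = \frac{17478}{3191} + \frac{\left(-20\right)^{2}}{-4092} = 17478 \cdot \frac{1}{3191} + 400 \left(- \frac{1}{4092}\right) = \frac{17478}{3191} - \frac{100}{1023} = \frac{17560894}{3264393}$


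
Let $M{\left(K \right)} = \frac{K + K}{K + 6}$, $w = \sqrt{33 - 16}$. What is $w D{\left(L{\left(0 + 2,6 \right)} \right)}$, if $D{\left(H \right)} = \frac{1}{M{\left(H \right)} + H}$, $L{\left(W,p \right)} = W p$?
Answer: $\frac{3 \sqrt{17}}{40} \approx 0.30923$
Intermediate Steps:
$w = \sqrt{17} \approx 4.1231$
$M{\left(K \right)} = \frac{2 K}{6 + K}$
$D{\left(H \right)} = \frac{1}{H + \frac{2 H}{6 + H}}$ ($D{\left(H \right)} = \frac{1}{\frac{2 H}{6 + H} + H} = \frac{1}{H + \frac{2 H}{6 + H}}$)
$w D{\left(L{\left(0 + 2,6 \right)} \right)} = \sqrt{17} \frac{6 + \left(0 + 2\right) 6}{\left(0 + 2\right) 6 \left(8 + \left(0 + 2\right) 6\right)} = \sqrt{17} \frac{6 + 2 \cdot 6}{2 \cdot 6 \left(8 + 2 \cdot 6\right)} = \sqrt{17} \frac{6 + 12}{12 \left(8 + 12\right)} = \sqrt{17} \cdot \frac{1}{12} \cdot \frac{1}{20} \cdot 18 = \sqrt{17} \cdot \frac{3}{40} = \frac{3 \sqrt{17}}{40}$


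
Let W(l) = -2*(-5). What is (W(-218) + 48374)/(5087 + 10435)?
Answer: 8064/2587 ≈ 3.1171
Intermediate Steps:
W(l) = 10
(W(-218) + 48374)/(5087 + 10435) = (10 + 48374)/(5087 + 10435) = 48384/15522 = 48384*(1/15522) = 8064/2587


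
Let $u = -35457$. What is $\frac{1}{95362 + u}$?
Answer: $\frac{1}{59905} \approx 1.6693 \cdot 10^{-5}$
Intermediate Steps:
$\frac{1}{95362 + u} = \frac{1}{95362 - 35457} = \frac{1}{59905}$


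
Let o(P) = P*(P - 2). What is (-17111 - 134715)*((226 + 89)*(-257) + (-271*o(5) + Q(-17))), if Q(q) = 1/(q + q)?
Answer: 219440266753/17 ≈ 1.2908e+10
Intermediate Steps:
Q(q) = 1/(2*q)
o(P) = P*(-2 + P)
(-17111 - 134715)*((226 + 89)*(-257) + (-271*o(5) + Q(-17))) = (-17111 - 134715)*((226 + 89)*(-257) + (-1355*(-2 + 5) + (½)/(-17))) = -151826*(315*(-257) + (-1355*3 + (½)*(-1/17))) = -151826*(-80955 + (-271*15 - 1/34)) = -151826*(-80955 + (-4065 - 1/34)) = -151826*(-80955 - 138211/34) = -151826*(-2890681/34) = 219440266753/17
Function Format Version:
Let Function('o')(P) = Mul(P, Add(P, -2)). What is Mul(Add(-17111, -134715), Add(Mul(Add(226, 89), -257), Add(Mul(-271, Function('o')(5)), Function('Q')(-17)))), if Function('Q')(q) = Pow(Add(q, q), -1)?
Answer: Rational(219440266753, 17) ≈ 1.2908e+10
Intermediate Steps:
Function('Q')(q) = Mul(Rational(1, 2), Pow(q, -1)) (Function('Q')(q) = Pow(Mul(2, q), -1) = Mul(Rational(1, 2), Pow(q, -1)))
Function('o')(P) = Mul(P, Add(-2, P))
Mul(Add(-17111, -134715), Add(Mul(Add(226, 89), -257), Add(Mul(-271, Function('o')(5)), Function('Q')(-17)))) = Mul(Add(-17111, -134715), Add(Mul(Add(226, 89), -257), Add(Mul(-271, Mul(5, Add(-2, 5))), Mul(Rational(1, 2), Pow(-17, -1))))) = Mul(-151826, Add(Mul(315, -257), Add(Mul(-271, Mul(5, 3)), Mul(Rational(1, 2), Rational(-1, 17))))) = Mul(-151826, Add(-80955, Add(Mul(-271, 15), Rational(-1, 34)))) = Mul(-151826, Add(-80955, Add(-4065, Rational(-1, 34)))) = Mul(-151826, Add(-80955, Rational(-138211, 34))) = Mul(-151826, Rational(-2890681, 34)) = Rational(219440266753, 17)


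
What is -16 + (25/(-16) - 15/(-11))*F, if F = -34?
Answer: -813/88 ≈ -9.2386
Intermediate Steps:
-16 + (25/(-16) - 15/(-11))*F = -16 + (25/(-16) - 15/(-11))*(-34) = -16 + (25*(-1/16) - 15*(-1/11))*(-34) = -16 + (-25/16 + 15/11)*(-34) = -16 - 35/176*(-34) = -16 + 595/88 = -813/88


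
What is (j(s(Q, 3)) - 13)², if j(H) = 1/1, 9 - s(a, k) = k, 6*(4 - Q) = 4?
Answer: 144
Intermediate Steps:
Q = 10/3 (Q = 4 - ⅙*4 = 4 - ⅔ = 10/3 ≈ 3.3333)
s(a, k) = 9 - k
j(H) = 1
(j(s(Q, 3)) - 13)² = (1 - 13)² = (-12)² = 144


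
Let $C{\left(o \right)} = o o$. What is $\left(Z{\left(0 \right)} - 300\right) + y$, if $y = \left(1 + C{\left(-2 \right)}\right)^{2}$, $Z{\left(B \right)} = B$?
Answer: $-275$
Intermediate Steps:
$C{\left(o \right)} = o^{2}$
$y = 25$ ($y = \left(1 + \left(-2\right)^{2}\right)^{2} = \left(1 + 4\right)^{2} = 5^{2} = 25$)
$\left(Z{\left(0 \right)} - 300\right) + y = \left(0 - 300\right) + 25 = -300 + 25 = -275$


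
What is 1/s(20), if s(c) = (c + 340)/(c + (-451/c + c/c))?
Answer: -31/7200 ≈ -0.0043056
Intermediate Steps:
s(c) = (340 + c)/(1 + c - 451/c) (s(c) = (340 + c)/(c + (-451/c + 1)) = (340 + c)/(c + (1 - 451/c)) = (340 + c)/(1 + c - 451/c))
1/s(20) = 1/(20*(340 + 20)/(-451 + 20 + 20**2)) = 1/(20*360/(-451 + 20 + 400)) = 1/(20*360/(-31)) = 1/(20*(-1/31)*360) = 1/(-7200/31) = -31/7200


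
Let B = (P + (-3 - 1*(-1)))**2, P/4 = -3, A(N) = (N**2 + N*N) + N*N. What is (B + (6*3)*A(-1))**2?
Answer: 62500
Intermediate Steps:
A(N) = 3*N**2 (A(N) = (N**2 + N**2) + N**2 = 2*N**2 + N**2 = 3*N**2)
P = -12 (P = 4*(-3) = -12)
B = 196 (B = (-12 + (-3 - 1*(-1)))**2 = (-12 + (-3 + 1))**2 = (-12 - 2)**2 = (-14)**2 = 196)
(B + (6*3)*A(-1))**2 = (196 + (6*3)*(3*(-1)**2))**2 = (196 + 18*(3*1))**2 = (196 + 18*3)**2 = (196 + 54)**2 = 250**2 = 62500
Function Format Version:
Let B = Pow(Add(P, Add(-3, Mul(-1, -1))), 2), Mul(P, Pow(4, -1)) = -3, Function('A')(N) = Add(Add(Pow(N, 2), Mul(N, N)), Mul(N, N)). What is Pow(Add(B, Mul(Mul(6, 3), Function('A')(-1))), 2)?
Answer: 62500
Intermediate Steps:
Function('A')(N) = Mul(3, Pow(N, 2)) (Function('A')(N) = Add(Add(Pow(N, 2), Pow(N, 2)), Pow(N, 2)) = Add(Mul(2, Pow(N, 2)), Pow(N, 2)) = Mul(3, Pow(N, 2)))
P = -12 (P = Mul(4, -3) = -12)
B = 196 (B = Pow(Add(-12, Add(-3, Mul(-1, -1))), 2) = Pow(Add(-12, Add(-3, 1)), 2) = Pow(Add(-12, -2), 2) = Pow(-14, 2) = 196)
Pow(Add(B, Mul(Mul(6, 3), Function('A')(-1))), 2) = Pow(Add(196, Mul(Mul(6, 3), Mul(3, Pow(-1, 2)))), 2) = Pow(Add(196, Mul(18, Mul(3, 1))), 2) = Pow(Add(196, Mul(18, 3)), 2) = Pow(Add(196, 54), 2) = Pow(250, 2) = 62500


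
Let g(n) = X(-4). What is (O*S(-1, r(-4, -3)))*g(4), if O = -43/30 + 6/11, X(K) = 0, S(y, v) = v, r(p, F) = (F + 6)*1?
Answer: 0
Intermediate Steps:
r(p, F) = 6 + F (r(p, F) = (6 + F)*1 = 6 + F)
g(n) = 0
O = -293/330 (O = -43*1/30 + 6*(1/11) = -43/30 + 6/11 = -293/330 ≈ -0.88788)
(O*S(-1, r(-4, -3)))*g(4) = -293*(6 - 3)/330*0 = -293/330*3*0 = -293/110*0 = 0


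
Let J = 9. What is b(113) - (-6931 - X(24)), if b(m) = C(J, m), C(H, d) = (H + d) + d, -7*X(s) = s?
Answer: 50138/7 ≈ 7162.6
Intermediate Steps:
X(s) = -s/7
C(H, d) = H + 2*d
b(m) = 9 + 2*m
b(113) - (-6931 - X(24)) = (9 + 2*113) - (-6931 - (-1)*24/7) = (9 + 226) - (-6931 - 1*(-24/7)) = 235 - (-6931 + 24/7) = 235 - 1*(-48493/7) = 235 + 48493/7 = 50138/7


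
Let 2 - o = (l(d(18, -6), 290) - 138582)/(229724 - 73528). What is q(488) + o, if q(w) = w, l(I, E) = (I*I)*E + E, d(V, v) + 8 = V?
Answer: 19161333/39049 ≈ 490.70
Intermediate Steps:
d(V, v) = -8 + V
l(I, E) = E + E*I² (l(I, E) = I²*E + E = E*I² + E = E + E*I²)
o = 105421/39049 (o = 2 - (290*(1 + (-8 + 18)²) - 138582)/(229724 - 73528) = 2 - (290*(1 + 10²) - 138582)/156196 = 2 - (290*(1 + 100) - 138582)/156196 = 2 - (290*101 - 138582)/156196 = 2 - (29290 - 138582)/156196 = 2 - (-109292)/156196 = 2 - 1*(-27323/39049) = 2 + 27323/39049 = 105421/39049 ≈ 2.6997)
q(488) + o = 488 + 105421/39049 = 19161333/39049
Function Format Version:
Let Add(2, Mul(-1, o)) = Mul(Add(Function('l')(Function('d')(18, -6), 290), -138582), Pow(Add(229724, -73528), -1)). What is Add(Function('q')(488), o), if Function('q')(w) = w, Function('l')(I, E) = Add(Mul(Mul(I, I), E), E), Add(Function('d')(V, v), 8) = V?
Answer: Rational(19161333, 39049) ≈ 490.70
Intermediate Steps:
Function('d')(V, v) = Add(-8, V)
Function('l')(I, E) = Add(E, Mul(E, Pow(I, 2))) (Function('l')(I, E) = Add(Mul(Pow(I, 2), E), E) = Add(Mul(E, Pow(I, 2)), E) = Add(E, Mul(E, Pow(I, 2))))
o = Rational(105421, 39049) (o = Add(2, Mul(-1, Mul(Add(Mul(290, Add(1, Pow(Add(-8, 18), 2))), -138582), Pow(Add(229724, -73528), -1)))) = Add(2, Mul(-1, Mul(Add(Mul(290, Add(1, Pow(10, 2))), -138582), Pow(156196, -1)))) = Add(2, Mul(-1, Mul(Add(Mul(290, Add(1, 100)), -138582), Rational(1, 156196)))) = Add(2, Mul(-1, Mul(Add(Mul(290, 101), -138582), Rational(1, 156196)))) = Add(2, Mul(-1, Mul(Add(29290, -138582), Rational(1, 156196)))) = Add(2, Mul(-1, Mul(-109292, Rational(1, 156196)))) = Add(2, Mul(-1, Rational(-27323, 39049))) = Add(2, Rational(27323, 39049)) = Rational(105421, 39049) ≈ 2.6997)
Add(Function('q')(488), o) = Add(488, Rational(105421, 39049)) = Rational(19161333, 39049)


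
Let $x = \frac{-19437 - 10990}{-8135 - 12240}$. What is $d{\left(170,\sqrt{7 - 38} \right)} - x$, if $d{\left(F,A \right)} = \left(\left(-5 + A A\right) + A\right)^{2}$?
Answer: $\frac{25743948}{20375} - 72 i \sqrt{31} \approx 1263.5 - 400.88 i$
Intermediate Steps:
$x = \frac{30427}{20375}$ ($x = - \frac{30427}{-20375} = \left(-30427\right) \left(- \frac{1}{20375}\right) = \frac{30427}{20375} \approx 1.4933$)
$d{\left(F,A \right)} = \left(-5 + A + A^{2}\right)^{2}$ ($d{\left(F,A \right)} = \left(\left(-5 + A^{2}\right) + A\right)^{2} = \left(-5 + A + A^{2}\right)^{2}$)
$d{\left(170,\sqrt{7 - 38} \right)} - x = \left(-5 + \sqrt{7 - 38} + \left(\sqrt{7 - 38}\right)^{2}\right)^{2} - \frac{30427}{20375} = \left(-5 + \sqrt{-31} + \left(\sqrt{-31}\right)^{2}\right)^{2} - \frac{30427}{20375} = \left(-5 + i \sqrt{31} + \left(i \sqrt{31}\right)^{2}\right)^{2} - \frac{30427}{20375} = \left(-5 + i \sqrt{31} - 31\right)^{2} - \frac{30427}{20375} = \left(-36 + i \sqrt{31}\right)^{2} - \frac{30427}{20375} = - \frac{30427}{20375} + \left(-36 + i \sqrt{31}\right)^{2}$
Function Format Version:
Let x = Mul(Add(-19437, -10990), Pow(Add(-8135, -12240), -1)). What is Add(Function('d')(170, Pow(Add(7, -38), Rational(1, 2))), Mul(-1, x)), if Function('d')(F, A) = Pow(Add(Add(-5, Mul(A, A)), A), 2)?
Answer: Add(Rational(25743948, 20375), Mul(-72, I, Pow(31, Rational(1, 2)))) ≈ Add(1263.5, Mul(-400.88, I))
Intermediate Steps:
x = Rational(30427, 20375) (x = Mul(-30427, Pow(-20375, -1)) = Mul(-30427, Rational(-1, 20375)) = Rational(30427, 20375) ≈ 1.4933)
Function('d')(F, A) = Pow(Add(-5, A, Pow(A, 2)), 2) (Function('d')(F, A) = Pow(Add(Add(-5, Pow(A, 2)), A), 2) = Pow(Add(-5, A, Pow(A, 2)), 2))
Add(Function('d')(170, Pow(Add(7, -38), Rational(1, 2))), Mul(-1, x)) = Add(Pow(Add(-5, Pow(Add(7, -38), Rational(1, 2)), Pow(Pow(Add(7, -38), Rational(1, 2)), 2)), 2), Mul(-1, Rational(30427, 20375))) = Add(Pow(Add(-5, Pow(-31, Rational(1, 2)), Pow(Pow(-31, Rational(1, 2)), 2)), 2), Rational(-30427, 20375)) = Add(Pow(Add(-5, Mul(I, Pow(31, Rational(1, 2))), Pow(Mul(I, Pow(31, Rational(1, 2))), 2)), 2), Rational(-30427, 20375)) = Add(Pow(Add(-5, Mul(I, Pow(31, Rational(1, 2))), -31), 2), Rational(-30427, 20375)) = Add(Pow(Add(-36, Mul(I, Pow(31, Rational(1, 2)))), 2), Rational(-30427, 20375)) = Add(Rational(-30427, 20375), Pow(Add(-36, Mul(I, Pow(31, Rational(1, 2)))), 2))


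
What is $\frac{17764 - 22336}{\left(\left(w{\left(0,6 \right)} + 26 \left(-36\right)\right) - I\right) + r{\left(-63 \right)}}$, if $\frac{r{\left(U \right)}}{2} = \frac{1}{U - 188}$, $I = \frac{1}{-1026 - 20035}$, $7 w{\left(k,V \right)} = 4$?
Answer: $\frac{169183097244}{34615057525} \approx 4.8876$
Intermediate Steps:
$w{\left(k,V \right)} = \frac{4}{7}$ ($w{\left(k,V \right)} = \frac{1}{7} \cdot 4 = \frac{4}{7}$)
$I = - \frac{1}{21061}$ ($I = \frac{1}{-1026 - 20035} = \frac{1}{-21061} = - \frac{1}{21061} \approx -4.7481 \cdot 10^{-5}$)
$r{\left(U \right)} = \frac{2}{-188 + U}$ ($r{\left(U \right)} = \frac{2}{U - 188} = \frac{2}{-188 + U}$)
$\frac{17764 - 22336}{\left(\left(w{\left(0,6 \right)} + 26 \left(-36\right)\right) - I\right) + r{\left(-63 \right)}} = \frac{17764 - 22336}{\left(\left(\frac{4}{7} + 26 \left(-36\right)\right) - - \frac{1}{21061}\right) + \frac{2}{-188 - 63}} = - \frac{4572}{\left(\left(\frac{4}{7} - 936\right) + \frac{1}{21061}\right) + \frac{2}{-251}} = - \frac{4572}{\left(- \frac{6548}{7} + \frac{1}{21061}\right) + 2 \left(- \frac{1}{251}\right)} = - \frac{4572}{- \frac{137907421}{147427} - \frac{2}{251}} = - \frac{4572}{- \frac{34615057525}{37004177}} = \left(-4572\right) \left(- \frac{37004177}{34615057525}\right) = \frac{169183097244}{34615057525}$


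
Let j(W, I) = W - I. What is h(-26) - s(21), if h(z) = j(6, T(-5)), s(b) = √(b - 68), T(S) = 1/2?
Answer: 11/2 - I*√47 ≈ 5.5 - 6.8557*I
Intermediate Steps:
T(S) = ½
s(b) = √(-68 + b)
h(z) = 11/2 (h(z) = 6 - 1*½ = 6 - ½ = 11/2)
h(-26) - s(21) = 11/2 - √(-68 + 21) = 11/2 - √(-47) = 11/2 - I*√47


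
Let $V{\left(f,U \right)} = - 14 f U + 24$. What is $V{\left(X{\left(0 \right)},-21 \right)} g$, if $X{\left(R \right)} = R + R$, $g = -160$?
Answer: $-3840$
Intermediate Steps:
$X{\left(R \right)} = 2 R$
$V{\left(f,U \right)} = 24 - 14 U f$ ($V{\left(f,U \right)} = - 14 U f + 24 = 24 - 14 U f$)
$V{\left(X{\left(0 \right)},-21 \right)} g = \left(24 - - 294 \cdot 2 \cdot 0\right) \left(-160\right) = \left(24 - \left(-294\right) 0\right) \left(-160\right) = \left(24 + 0\right) \left(-160\right) = 24 \left(-160\right) = -3840$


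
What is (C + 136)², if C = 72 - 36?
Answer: 29584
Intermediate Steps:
C = 36
(C + 136)² = (36 + 136)² = 172² = 29584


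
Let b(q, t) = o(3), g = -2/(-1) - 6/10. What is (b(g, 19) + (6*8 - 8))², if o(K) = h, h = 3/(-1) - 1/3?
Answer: 12100/9 ≈ 1344.4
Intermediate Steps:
g = 7/5 (g = -2*(-1) - 6*⅒ = 2 - ⅗ = 7/5 ≈ 1.4000)
h = -10/3 (h = 3*(-1) - 1*⅓ = -3 - ⅓ = -10/3 ≈ -3.3333)
o(K) = -10/3
b(q, t) = -10/3
(b(g, 19) + (6*8 - 8))² = (-10/3 + (6*8 - 8))² = (-10/3 + (48 - 8))² = (-10/3 + 40)² = (110/3)² = 12100/9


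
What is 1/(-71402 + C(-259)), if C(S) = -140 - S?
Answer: -1/71283 ≈ -1.4029e-5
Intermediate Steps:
1/(-71402 + C(-259)) = 1/(-71402 + (-140 - 1*(-259))) = 1/(-71402 + (-140 + 259)) = 1/(-71402 + 119) = 1/(-71283) = -1/71283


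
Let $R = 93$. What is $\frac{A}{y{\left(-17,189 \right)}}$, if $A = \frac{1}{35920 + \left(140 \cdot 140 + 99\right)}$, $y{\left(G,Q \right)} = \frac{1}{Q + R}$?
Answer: $\frac{282}{55619} \approx 0.0050702$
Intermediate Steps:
$y{\left(G,Q \right)} = \frac{1}{93 + Q}$ ($y{\left(G,Q \right)} = \frac{1}{Q + 93} = \frac{1}{93 + Q}$)
$A = \frac{1}{55619}$ ($A = \frac{1}{35920 + \left(19600 + 99\right)} = \frac{1}{35920 + 19699} = \frac{1}{55619} \approx 1.7979 \cdot 10^{-5}$)
$\frac{A}{y{\left(-17,189 \right)}} = \frac{1}{55619 \frac{1}{93 + 189}} = \frac{1}{55619 \cdot \frac{1}{282}} = \frac{\frac{1}{\frac{1}{282}}}{55619} = \frac{1}{55619} \cdot 282 = \frac{282}{55619}$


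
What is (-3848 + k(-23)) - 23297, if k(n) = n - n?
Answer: -27145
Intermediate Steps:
k(n) = 0
(-3848 + k(-23)) - 23297 = (-3848 + 0) - 23297 = -3848 - 23297 = -27145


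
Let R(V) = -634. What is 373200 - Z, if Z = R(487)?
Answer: 373834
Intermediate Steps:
Z = -634
373200 - Z = 373200 - 1*(-634) = 373200 + 634 = 373834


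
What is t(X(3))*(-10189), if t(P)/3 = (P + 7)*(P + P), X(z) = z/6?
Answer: -458505/2 ≈ -2.2925e+5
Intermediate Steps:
X(z) = z/6 (X(z) = z*(⅙) = z/6)
t(P) = 6*P*(7 + P) (t(P) = 3*((P + 7)*(P + P)) = 3*((7 + P)*(2*P)) = 3*(2*P*(7 + P)) = 6*P*(7 + P))
t(X(3))*(-10189) = (6*((⅙)*3)*(7 + (⅙)*3))*(-10189) = (6*(½)*(7 + ½))*(-10189) = (6*(½)*(15/2))*(-10189) = (45/2)*(-10189) = -458505/2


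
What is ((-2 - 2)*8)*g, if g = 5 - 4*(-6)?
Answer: -928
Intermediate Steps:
g = 29 (g = 5 + 24 = 29)
((-2 - 2)*8)*g = ((-2 - 2)*8)*29 = -4*8*29 = -32*29 = -928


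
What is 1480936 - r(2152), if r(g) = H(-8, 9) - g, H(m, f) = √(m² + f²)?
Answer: 1483088 - √145 ≈ 1.4831e+6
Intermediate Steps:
H(m, f) = √(f² + m²)
r(g) = √145 - g (r(g) = √(9² + (-8)²) - g = √(81 + 64) - g = √145 - g)
1480936 - r(2152) = 1480936 - (√145 - 1*2152) = 1480936 - (√145 - 2152) = 1480936 - (-2152 + √145) = 1480936 + (2152 - √145) = 1483088 - √145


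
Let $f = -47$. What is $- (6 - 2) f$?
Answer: $188$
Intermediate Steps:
$- (6 - 2) f = - (6 - 2) \left(-47\right) = \left(-1\right) 4 \left(-47\right) = \left(-4\right) \left(-47\right) = 188$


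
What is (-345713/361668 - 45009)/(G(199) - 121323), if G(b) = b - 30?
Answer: 16278660725/43817524872 ≈ 0.37151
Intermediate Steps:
G(b) = -30 + b
(-345713/361668 - 45009)/(G(199) - 121323) = (-345713/361668 - 45009)/((-30 + 199) - 121323) = (-345713*1/361668 - 45009)/(169 - 121323) = (-345713/361668 - 45009)/(-121154) = -16278660725/361668*(-1/121154) = 16278660725/43817524872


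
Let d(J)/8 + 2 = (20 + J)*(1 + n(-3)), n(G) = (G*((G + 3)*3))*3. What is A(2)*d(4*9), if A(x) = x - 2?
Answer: 0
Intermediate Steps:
n(G) = 3*G*(9 + 3*G) (n(G) = (G*((3 + G)*3))*3 = (G*(9 + 3*G))*3 = 3*G*(9 + 3*G))
A(x) = -2 + x
d(J) = 144 + 8*J (d(J) = -16 + 8*((20 + J)*(1 + 9*(-3)*(3 - 3))) = -16 + 8*((20 + J)*(1 + 9*(-3)*0)) = -16 + 8*((20 + J)*(1 + 0)) = -16 + 8*((20 + J)*1) = -16 + 8*(20 + J) = -16 + (160 + 8*J) = 144 + 8*J)
A(2)*d(4*9) = (-2 + 2)*(144 + 8*(4*9)) = 0*(144 + 8*36) = 0*(144 + 288) = 0*432 = 0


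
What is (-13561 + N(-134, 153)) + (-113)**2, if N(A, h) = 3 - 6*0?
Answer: -789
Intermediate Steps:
N(A, h) = 3 (N(A, h) = 3 + 0 = 3)
(-13561 + N(-134, 153)) + (-113)**2 = (-13561 + 3) + (-113)**2 = -13558 + 12769 = -789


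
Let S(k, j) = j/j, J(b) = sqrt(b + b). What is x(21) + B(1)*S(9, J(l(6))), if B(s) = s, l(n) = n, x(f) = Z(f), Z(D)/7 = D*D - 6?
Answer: 3046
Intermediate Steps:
Z(D) = -42 + 7*D**2 (Z(D) = 7*(D*D - 6) = 7*(D**2 - 6) = 7*(-6 + D**2) = -42 + 7*D**2)
x(f) = -42 + 7*f**2
J(b) = sqrt(2)*sqrt(b) (J(b) = sqrt(2*b) = sqrt(2)*sqrt(b))
S(k, j) = 1
x(21) + B(1)*S(9, J(l(6))) = (-42 + 7*21**2) + 1*1 = (-42 + 7*441) + 1 = (-42 + 3087) + 1 = 3045 + 1 = 3046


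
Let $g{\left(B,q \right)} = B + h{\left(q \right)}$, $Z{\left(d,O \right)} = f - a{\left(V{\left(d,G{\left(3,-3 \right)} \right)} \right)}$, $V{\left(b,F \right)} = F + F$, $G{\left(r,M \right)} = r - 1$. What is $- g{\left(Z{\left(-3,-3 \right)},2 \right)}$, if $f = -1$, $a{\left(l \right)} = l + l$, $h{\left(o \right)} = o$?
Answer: $7$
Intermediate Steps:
$G{\left(r,M \right)} = -1 + r$
$V{\left(b,F \right)} = 2 F$
$a{\left(l \right)} = 2 l$
$Z{\left(d,O \right)} = -9$ ($Z{\left(d,O \right)} = -1 - 2 \cdot 2 \left(-1 + 3\right) = -1 - 2 \cdot 2 \cdot 2 = -1 - 2 \cdot 4 = -1 - 8 = -9$)
$g{\left(B,q \right)} = B + q$
$- g{\left(Z{\left(-3,-3 \right)},2 \right)} = - (-9 + 2) = \left(-1\right) \left(-7\right) = 7$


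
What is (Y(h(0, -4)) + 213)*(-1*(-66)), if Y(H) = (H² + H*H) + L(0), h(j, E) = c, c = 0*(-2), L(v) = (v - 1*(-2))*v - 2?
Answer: 13926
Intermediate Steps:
L(v) = -2 + v*(2 + v) (L(v) = (v + 2)*v - 2 = (2 + v)*v - 2 = v*(2 + v) - 2 = -2 + v*(2 + v))
c = 0
h(j, E) = 0
Y(H) = -2 + 2*H² (Y(H) = (H² + H*H) + (-2 + 0² + 2*0) = (H² + H²) + (-2 + 0 + 0) = 2*H² - 2 = -2 + 2*H²)
(Y(h(0, -4)) + 213)*(-1*(-66)) = ((-2 + 2*0²) + 213)*(-1*(-66)) = ((-2 + 2*0) + 213)*66 = ((-2 + 0) + 213)*66 = (-2 + 213)*66 = 211*66 = 13926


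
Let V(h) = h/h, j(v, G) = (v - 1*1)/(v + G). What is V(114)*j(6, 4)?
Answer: ½ ≈ 0.50000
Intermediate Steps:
j(v, G) = (-1 + v)/(G + v) (j(v, G) = (v - 1)/(G + v) = (-1 + v)/(G + v))
V(h) = 1
V(114)*j(6, 4) = 1*((-1 + 6)/(4 + 6)) = 1*(5/10) = 1*((⅒)*5) = 1*(½) = ½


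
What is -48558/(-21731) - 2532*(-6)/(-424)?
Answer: -38693595/1151743 ≈ -33.596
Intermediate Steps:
-48558/(-21731) - 2532*(-6)/(-424) = -48558*(-1/21731) + 15192*(-1/424) = 48558/21731 - 1899/53 = -38693595/1151743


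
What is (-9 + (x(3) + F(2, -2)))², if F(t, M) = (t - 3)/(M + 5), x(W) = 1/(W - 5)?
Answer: 3481/36 ≈ 96.694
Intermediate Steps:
x(W) = 1/(-5 + W)
F(t, M) = (-3 + t)/(5 + M)
(-9 + (x(3) + F(2, -2)))² = (-9 + (1/(-5 + 3) + (-3 + 2)/(5 - 2)))² = (-9 + (1/(-2) - 1/3))² = (-9 + (-½ + (⅓)*(-1)))² = (-9 + (-½ - ⅓))² = (-9 - ⅚)² = (-59/6)² = 3481/36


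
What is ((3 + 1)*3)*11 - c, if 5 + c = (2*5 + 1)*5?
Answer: 82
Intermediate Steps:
c = 50 (c = -5 + (2*5 + 1)*5 = -5 + (10 + 1)*5 = -5 + 11*5 = -5 + 55 = 50)
((3 + 1)*3)*11 - c = ((3 + 1)*3)*11 - 1*50 = (4*3)*11 - 50 = 12*11 - 50 = 132 - 50 = 82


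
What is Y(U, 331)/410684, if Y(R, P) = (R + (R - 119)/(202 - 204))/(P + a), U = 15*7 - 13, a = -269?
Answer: 211/50924816 ≈ 4.1434e-6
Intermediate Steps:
U = 92 (U = 105 - 13 = 92)
Y(R, P) = (119/2 + R/2)/(-269 + P) (Y(R, P) = (R + (R - 119)/(202 - 204))/(P - 269) = (R + (-119 + R)/(-2))/(-269 + P) = (R + (-119 + R)*(-½))/(-269 + P) = (R + (119/2 - R/2))/(-269 + P) = (119/2 + R/2)/(-269 + P))
Y(U, 331)/410684 = ((119 + 92)/(2*(-269 + 331)))/410684 = ((½)*211/62)*(1/410684) = ((½)*(1/62)*211)*(1/410684) = (211/124)*(1/410684) = 211/50924816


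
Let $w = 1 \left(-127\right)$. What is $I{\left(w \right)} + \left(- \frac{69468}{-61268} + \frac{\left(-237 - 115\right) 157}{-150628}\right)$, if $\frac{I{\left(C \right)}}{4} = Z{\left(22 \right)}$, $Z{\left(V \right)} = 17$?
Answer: $\frac{40087483083}{576792269} \approx 69.501$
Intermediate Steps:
$w = -127$
$I{\left(C \right)} = 68$ ($I{\left(C \right)} = 4 \cdot 17 = 68$)
$I{\left(w \right)} + \left(- \frac{69468}{-61268} + \frac{\left(-237 - 115\right) 157}{-150628}\right) = 68 + \left(- \frac{69468}{-61268} + \frac{\left(-237 - 115\right) 157}{-150628}\right) = 68 + \left(\left(-69468\right) \left(- \frac{1}{61268}\right) + \left(-352\right) 157 \left(- \frac{1}{150628}\right)\right) = 68 + \left(\frac{17367}{15317} - - \frac{13816}{37657}\right) = 68 + \left(\frac{17367}{15317} + \frac{13816}{37657}\right) = 68 + \frac{865608791}{576792269} = \frac{40087483083}{576792269}$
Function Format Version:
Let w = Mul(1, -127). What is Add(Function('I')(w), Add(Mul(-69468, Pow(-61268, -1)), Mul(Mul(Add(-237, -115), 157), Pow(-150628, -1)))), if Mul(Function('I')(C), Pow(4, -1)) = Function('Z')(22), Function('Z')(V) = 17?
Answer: Rational(40087483083, 576792269) ≈ 69.501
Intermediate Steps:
w = -127
Function('I')(C) = 68 (Function('I')(C) = Mul(4, 17) = 68)
Add(Function('I')(w), Add(Mul(-69468, Pow(-61268, -1)), Mul(Mul(Add(-237, -115), 157), Pow(-150628, -1)))) = Add(68, Add(Mul(-69468, Pow(-61268, -1)), Mul(Mul(Add(-237, -115), 157), Pow(-150628, -1)))) = Add(68, Add(Mul(-69468, Rational(-1, 61268)), Mul(Mul(-352, 157), Rational(-1, 150628)))) = Add(68, Add(Rational(17367, 15317), Mul(-55264, Rational(-1, 150628)))) = Add(68, Add(Rational(17367, 15317), Rational(13816, 37657))) = Add(68, Rational(865608791, 576792269)) = Rational(40087483083, 576792269)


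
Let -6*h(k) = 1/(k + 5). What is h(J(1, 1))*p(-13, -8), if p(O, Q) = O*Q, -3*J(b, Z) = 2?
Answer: -4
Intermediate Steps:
J(b, Z) = -⅔ (J(b, Z) = -⅓*2 = -⅔)
h(k) = -1/(6*(5 + k)) (h(k) = -1/(6*(k + 5)) = -1/(6*(5 + k)))
h(J(1, 1))*p(-13, -8) = (-1/(30 + 6*(-⅔)))*(-13*(-8)) = -1/(30 - 4)*104 = -1/26*104 = -4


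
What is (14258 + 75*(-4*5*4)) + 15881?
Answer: 24139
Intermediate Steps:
(14258 + 75*(-4*5*4)) + 15881 = (14258 + 75*(-20*4)) + 15881 = (14258 + 75*(-80)) + 15881 = (14258 - 6000) + 15881 = 8258 + 15881 = 24139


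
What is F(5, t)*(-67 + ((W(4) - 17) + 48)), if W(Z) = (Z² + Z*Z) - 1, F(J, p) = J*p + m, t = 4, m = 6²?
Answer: -280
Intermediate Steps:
m = 36
F(J, p) = 36 + J*p (F(J, p) = J*p + 36 = 36 + J*p)
W(Z) = -1 + 2*Z² (W(Z) = (Z² + Z²) - 1 = 2*Z² - 1 = -1 + 2*Z²)
F(5, t)*(-67 + ((W(4) - 17) + 48)) = (36 + 5*4)*(-67 + (((-1 + 2*4²) - 17) + 48)) = (36 + 20)*(-67 + (((-1 + 2*16) - 17) + 48)) = 56*(-67 + (((-1 + 32) - 17) + 48)) = 56*(-67 + ((31 - 17) + 48)) = 56*(-67 + (14 + 48)) = 56*(-67 + 62) = 56*(-5) = -280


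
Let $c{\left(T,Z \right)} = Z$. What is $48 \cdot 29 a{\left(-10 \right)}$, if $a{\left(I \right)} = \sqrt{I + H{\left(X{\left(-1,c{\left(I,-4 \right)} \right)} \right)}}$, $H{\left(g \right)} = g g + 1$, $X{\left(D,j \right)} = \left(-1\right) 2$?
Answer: $1392 i \sqrt{5} \approx 3112.6 i$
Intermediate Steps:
$X{\left(D,j \right)} = -2$
$H{\left(g \right)} = 1 + g^{2}$ ($H{\left(g \right)} = g^{2} + 1 = 1 + g^{2}$)
$a{\left(I \right)} = \sqrt{5 + I}$ ($a{\left(I \right)} = \sqrt{I + \left(1 + \left(-2\right)^{2}\right)} = \sqrt{I + \left(1 + 4\right)} = \sqrt{I + 5} = \sqrt{5 + I}$)
$48 \cdot 29 a{\left(-10 \right)} = 48 \cdot 29 \sqrt{5 - 10} = 1392 \sqrt{-5} = 1392 i \sqrt{5}$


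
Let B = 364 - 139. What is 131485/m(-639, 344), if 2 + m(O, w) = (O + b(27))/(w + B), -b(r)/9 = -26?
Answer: -74814965/1543 ≈ -48487.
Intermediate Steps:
b(r) = 234 (b(r) = -9*(-26) = 234)
B = 225
m(O, w) = -2 + (234 + O)/(225 + w) (m(O, w) = -2 + (O + 234)/(w + 225) = -2 + (234 + O)/(225 + w))
131485/m(-639, 344) = 131485/(((-216 - 639 - 2*344)/(225 + 344))) = 131485/(((-216 - 639 - 688)/569)) = 131485/(((1/569)*(-1543))) = 131485/(-1543/569) = 131485*(-569/1543) = -74814965/1543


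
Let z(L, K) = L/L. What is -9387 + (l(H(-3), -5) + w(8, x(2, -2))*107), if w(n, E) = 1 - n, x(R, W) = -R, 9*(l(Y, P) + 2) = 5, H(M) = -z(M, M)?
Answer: -91237/9 ≈ -10137.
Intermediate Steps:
z(L, K) = 1
H(M) = -1 (H(M) = -1*1 = -1)
l(Y, P) = -13/9 (l(Y, P) = -2 + (⅑)*5 = -2 + 5/9 = -13/9)
-9387 + (l(H(-3), -5) + w(8, x(2, -2))*107) = -9387 + (-13/9 + (1 - 1*8)*107) = -9387 + (-13/9 + (1 - 8)*107) = -9387 + (-13/9 - 7*107) = -9387 + (-13/9 - 749) = -9387 - 6754/9 = -91237/9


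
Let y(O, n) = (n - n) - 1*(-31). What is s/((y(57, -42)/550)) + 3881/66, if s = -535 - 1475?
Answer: -72842689/2046 ≈ -35603.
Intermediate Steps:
y(O, n) = 31 (y(O, n) = 0 + 31 = 31)
s = -2010
s/((y(57, -42)/550)) + 3881/66 = -2010/(31/550) + 3881/66 = -2010/(31*(1/550)) + 3881*(1/66) = -2010/31/550 + 3881/66 = -2010*550/31 + 3881/66 = -1105500/31 + 3881/66 = -72842689/2046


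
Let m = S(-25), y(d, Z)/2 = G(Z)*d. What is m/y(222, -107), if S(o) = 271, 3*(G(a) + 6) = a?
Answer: -271/18500 ≈ -0.014649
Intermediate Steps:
G(a) = -6 + a/3
y(d, Z) = 2*d*(-6 + Z/3) (y(d, Z) = 2*((-6 + Z/3)*d) = 2*(d*(-6 + Z/3)) = 2*d*(-6 + Z/3))
m = 271
m/y(222, -107) = 271/(((⅔)*222*(-18 - 107))) = 271/(((⅔)*222*(-125))) = 271/(-18500) = 271*(-1/18500) = -271/18500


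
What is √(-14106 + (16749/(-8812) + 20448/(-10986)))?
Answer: 3*I*√102033516021365119/8067386 ≈ 118.78*I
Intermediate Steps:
√(-14106 + (16749/(-8812) + 20448/(-10986))) = √(-14106 + (16749*(-1/8812) + 20448*(-1/10986))) = √(-14106 + (-16749/8812 - 3408/1831)) = √(-14106 - 60698715/16134772) = √(-227657792547/16134772) = 3*I*√102033516021365119/8067386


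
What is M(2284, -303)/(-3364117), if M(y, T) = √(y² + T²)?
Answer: -√5308465/3364117 ≈ -0.00068488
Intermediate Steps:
M(y, T) = √(T² + y²)
M(2284, -303)/(-3364117) = √((-303)² + 2284²)/(-3364117) = √(91809 + 5216656)*(-1/3364117) = √5308465*(-1/3364117) = -√5308465/3364117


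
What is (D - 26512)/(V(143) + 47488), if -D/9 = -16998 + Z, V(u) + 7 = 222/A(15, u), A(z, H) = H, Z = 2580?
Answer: 2952950/1358001 ≈ 2.1745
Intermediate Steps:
V(u) = -7 + 222/u
D = 129762 (D = -9*(-16998 + 2580) = -9*(-14418) = 129762)
(D - 26512)/(V(143) + 47488) = (129762 - 26512)/((-7 + 222/143) + 47488) = 103250/((-7 + 222*(1/143)) + 47488) = 103250/((-7 + 222/143) + 47488) = 103250/(-779/143 + 47488) = 103250/(6790005/143) = 103250*(143/6790005) = 2952950/1358001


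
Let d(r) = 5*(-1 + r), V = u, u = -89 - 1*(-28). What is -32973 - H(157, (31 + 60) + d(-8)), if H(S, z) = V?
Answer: -32912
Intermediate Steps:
u = -61 (u = -89 + 28 = -61)
V = -61
d(r) = -5 + 5*r
H(S, z) = -61
-32973 - H(157, (31 + 60) + d(-8)) = -32973 - 1*(-61) = -32973 + 61 = -32912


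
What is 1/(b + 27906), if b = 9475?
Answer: 1/37381 ≈ 2.6752e-5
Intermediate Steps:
1/(b + 27906) = 1/(9475 + 27906) = 1/37381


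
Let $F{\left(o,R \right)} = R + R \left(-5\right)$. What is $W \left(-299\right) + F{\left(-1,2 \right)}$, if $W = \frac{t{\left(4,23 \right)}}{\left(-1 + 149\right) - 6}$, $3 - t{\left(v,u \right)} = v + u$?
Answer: $\frac{3020}{71} \approx 42.535$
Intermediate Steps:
$t{\left(v,u \right)} = 3 - u - v$ ($t{\left(v,u \right)} = 3 - \left(v + u\right) = 3 - \left(u + v\right) = 3 - u - v$)
$F{\left(o,R \right)} = - 4 R$ ($F{\left(o,R \right)} = R - 5 R = - 4 R$)
$W = - \frac{12}{71}$ ($W = \frac{3 - 23 - 4}{\left(-1 + 149\right) - 6} = \frac{3 - 23 - 4}{148 - 6} = - \frac{24}{142} = \left(-24\right) \frac{1}{142} = - \frac{12}{71} \approx -0.16901$)
$W \left(-299\right) + F{\left(-1,2 \right)} = \left(- \frac{12}{71}\right) \left(-299\right) - 8 = \frac{3588}{71} - 8 = \frac{3020}{71}$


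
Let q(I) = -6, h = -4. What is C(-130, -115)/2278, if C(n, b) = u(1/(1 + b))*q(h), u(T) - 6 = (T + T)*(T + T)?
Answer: -19495/1233537 ≈ -0.015804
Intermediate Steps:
u(T) = 6 + 4*T² (u(T) = 6 + (T + T)*(T + T) = 6 + (2*T)*(2*T) = 6 + 4*T²)
C(n, b) = -36 - 24/(1 + b)² (C(n, b) = (6 + 4*(1/(1 + b))²)*(-6) = (6 + 4/(1 + b)²)*(-6) = -36 - 24/(1 + b)²)
C(-130, -115)/2278 = (-36 - 24/(1 - 115)²)/2278 = (-36 - 24/(-114)²)*(1/2278) = (-36 - 24*1/12996)*(1/2278) = (-36 - 2/1083)*(1/2278) = -38990/1083*1/2278 = -19495/1233537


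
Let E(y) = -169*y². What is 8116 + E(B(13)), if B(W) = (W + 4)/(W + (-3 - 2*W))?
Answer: 2028855/256 ≈ 7925.2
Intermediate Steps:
B(W) = (4 + W)/(-3 - W)
8116 + E(B(13)) = 8116 - 169*(-4 - 1*13)²/(3 + 13)² = 8116 - 169*(-4 - 13)²/256 = 8116 - 169*((1/16)*(-17))² = 8116 - 169*(-17/16)² = 8116 - 169*289/256 = 8116 - 48841/256 = 2028855/256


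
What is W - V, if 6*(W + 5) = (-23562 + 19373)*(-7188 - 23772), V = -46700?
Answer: 21661935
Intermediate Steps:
W = 21615235 (W = -5 + ((-23562 + 19373)*(-7188 - 23772))/6 = -5 + (-4189*(-30960))/6 = -5 + (⅙)*129691440 = -5 + 21615240 = 21615235)
W - V = 21615235 - 1*(-46700) = 21615235 + 46700 = 21661935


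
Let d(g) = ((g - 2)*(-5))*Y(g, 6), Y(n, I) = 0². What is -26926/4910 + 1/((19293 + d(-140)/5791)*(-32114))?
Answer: -8341343639581/1521057611910 ≈ -5.4839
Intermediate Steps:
Y(n, I) = 0
d(g) = 0 (d(g) = ((g - 2)*(-5))*0 = ((-2 + g)*(-5))*0 = (10 - 5*g)*0 = 0)
-26926/4910 + 1/((19293 + d(-140)/5791)*(-32114)) = -26926/4910 + 1/((19293 + 0/5791)*(-32114)) = -26926*1/4910 - 1/32114/(19293 + 0*(1/5791)) = -13463/2455 - 1/32114/(19293 + 0) = -13463/2455 - 1/32114/19293 = -13463/2455 + (1/19293)*(-1/32114) = -13463/2455 - 1/619575402 = -8341343639581/1521057611910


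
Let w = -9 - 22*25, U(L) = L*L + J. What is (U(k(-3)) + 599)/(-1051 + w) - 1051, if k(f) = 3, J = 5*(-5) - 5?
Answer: -846344/805 ≈ -1051.4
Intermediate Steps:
J = -30 (J = -25 - 5 = -30)
U(L) = -30 + L² (U(L) = L*L - 30 = L² - 30 = -30 + L²)
w = -559 (w = -9 - 550 = -559)
(U(k(-3)) + 599)/(-1051 + w) - 1051 = ((-30 + 3²) + 599)/(-1051 - 559) - 1051 = ((-30 + 9) + 599)/(-1610) - 1051 = (-21 + 599)*(-1/1610) - 1051 = 578*(-1/1610) - 1051 = -289/805 - 1051 = -846344/805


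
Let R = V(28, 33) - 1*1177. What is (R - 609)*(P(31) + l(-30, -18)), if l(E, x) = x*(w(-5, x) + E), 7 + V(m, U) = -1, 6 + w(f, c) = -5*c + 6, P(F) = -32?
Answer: 1994928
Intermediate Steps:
w(f, c) = -5*c (w(f, c) = -6 + (-5*c + 6) = -6 + (6 - 5*c) = -5*c)
V(m, U) = -8 (V(m, U) = -7 - 1 = -8)
l(E, x) = x*(E - 5*x) (l(E, x) = x*(-5*x + E) = x*(E - 5*x))
R = -1185 (R = -8 - 1*1177 = -8 - 1177 = -1185)
(R - 609)*(P(31) + l(-30, -18)) = (-1185 - 609)*(-32 - 18*(-30 - 5*(-18))) = -1794*(-32 - 18*(-30 + 90)) = -1794*(-32 - 18*60) = -1794*(-32 - 1080) = -1794*(-1112) = 1994928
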